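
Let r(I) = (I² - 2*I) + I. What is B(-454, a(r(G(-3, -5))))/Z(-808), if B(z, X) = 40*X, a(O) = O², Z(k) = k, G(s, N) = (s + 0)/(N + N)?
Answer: -441/202000 ≈ -0.0021832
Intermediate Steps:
G(s, N) = s/(2*N) (G(s, N) = s/((2*N)) = s*(1/(2*N)) = s/(2*N))
r(I) = I² - I
B(-454, a(r(G(-3, -5))))/Z(-808) = (40*(((½)*(-3)/(-5))*(-1 + (½)*(-3)/(-5)))²)/(-808) = (40*(((½)*(-3)*(-⅕))*(-1 + (½)*(-3)*(-⅕)))²)*(-1/808) = (40*(3*(-1 + 3/10)/10)²)*(-1/808) = (40*((3/10)*(-7/10))²)*(-1/808) = (40*(-21/100)²)*(-1/808) = (40*(441/10000))*(-1/808) = (441/250)*(-1/808) = -441/202000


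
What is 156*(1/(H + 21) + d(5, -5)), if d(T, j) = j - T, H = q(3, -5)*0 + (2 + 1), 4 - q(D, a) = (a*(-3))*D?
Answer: -3107/2 ≈ -1553.5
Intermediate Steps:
q(D, a) = 4 + 3*D*a (q(D, a) = 4 - a*(-3)*D = 4 - (-3*a)*D = 4 - (-3)*D*a = 4 + 3*D*a)
H = 3 (H = (4 + 3*3*(-5))*0 + (2 + 1) = (4 - 45)*0 + 3 = -41*0 + 3 = 0 + 3 = 3)
156*(1/(H + 21) + d(5, -5)) = 156*(1/(3 + 21) + (-5 - 1*5)) = 156*(1/24 + (-5 - 5)) = 156*(1/24 - 10) = 156*(-239/24) = -3107/2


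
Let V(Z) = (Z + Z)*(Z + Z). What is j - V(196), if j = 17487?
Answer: -136177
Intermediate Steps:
V(Z) = 4*Z**2 (V(Z) = (2*Z)*(2*Z) = 4*Z**2)
j - V(196) = 17487 - 4*196**2 = 17487 - 4*38416 = 17487 - 1*153664 = 17487 - 153664 = -136177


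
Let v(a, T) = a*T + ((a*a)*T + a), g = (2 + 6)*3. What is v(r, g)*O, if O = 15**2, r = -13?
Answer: 839475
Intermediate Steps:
g = 24 (g = 8*3 = 24)
v(a, T) = a + T*a + T*a**2 (v(a, T) = T*a + (a**2*T + a) = T*a + (T*a**2 + a) = T*a + (a + T*a**2) = a + T*a + T*a**2)
O = 225
v(r, g)*O = -13*(1 + 24 + 24*(-13))*225 = -13*(1 + 24 - 312)*225 = -13*(-287)*225 = 3731*225 = 839475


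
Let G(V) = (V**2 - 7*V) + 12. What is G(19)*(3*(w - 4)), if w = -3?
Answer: -5040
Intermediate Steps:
G(V) = 12 + V**2 - 7*V
G(19)*(3*(w - 4)) = (12 + 19**2 - 7*19)*(3*(-3 - 4)) = (12 + 361 - 133)*(3*(-7)) = 240*(-21) = -5040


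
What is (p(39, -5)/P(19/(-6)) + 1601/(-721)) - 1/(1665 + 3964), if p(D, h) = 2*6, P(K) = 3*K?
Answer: -268646466/77111671 ≈ -3.4839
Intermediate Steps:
p(D, h) = 12
(p(39, -5)/P(19/(-6)) + 1601/(-721)) - 1/(1665 + 3964) = (12/((3*(19/(-6)))) + 1601/(-721)) - 1/(1665 + 3964) = (12/((3*(19*(-⅙)))) + 1601*(-1/721)) - 1/5629 = (12/((3*(-19/6))) - 1601/721) - 1*1/5629 = (12/(-19/2) - 1601/721) - 1/5629 = (12*(-2/19) - 1601/721) - 1/5629 = (-24/19 - 1601/721) - 1/5629 = -47723/13699 - 1/5629 = -268646466/77111671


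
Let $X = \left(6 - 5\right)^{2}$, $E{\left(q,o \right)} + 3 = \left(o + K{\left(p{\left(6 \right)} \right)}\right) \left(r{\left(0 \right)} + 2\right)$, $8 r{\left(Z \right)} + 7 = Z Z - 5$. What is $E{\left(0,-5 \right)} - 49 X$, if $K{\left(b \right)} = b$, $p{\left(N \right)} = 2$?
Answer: $- \frac{107}{2} \approx -53.5$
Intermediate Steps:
$r{\left(Z \right)} = - \frac{3}{2} + \frac{Z^{2}}{8}$ ($r{\left(Z \right)} = - \frac{7}{8} + \frac{Z Z - 5}{8} = - \frac{7}{8} + \frac{Z^{2} - 5}{8} = - \frac{7}{8} + \frac{-5 + Z^{2}}{8} = - \frac{7}{8} + \left(- \frac{5}{8} + \frac{Z^{2}}{8}\right) = - \frac{3}{2} + \frac{Z^{2}}{8}$)
$E{\left(q,o \right)} = -2 + \frac{o}{2}$ ($E{\left(q,o \right)} = -3 + \left(o + 2\right) \left(\left(- \frac{3}{2} + \frac{0^{2}}{8}\right) + 2\right) = -3 + \left(2 + o\right) \left(\left(- \frac{3}{2} + \frac{1}{8} \cdot 0\right) + 2\right) = -3 + \left(2 + o\right) \left(\left(- \frac{3}{2} + 0\right) + 2\right) = -3 + \left(2 + o\right) \left(- \frac{3}{2} + 2\right) = -3 + \left(2 + o\right) \frac{1}{2} = -3 + \left(1 + \frac{o}{2}\right) = -2 + \frac{o}{2}$)
$X = 1$ ($X = 1^{2} = 1$)
$E{\left(0,-5 \right)} - 49 X = \left(-2 + \frac{1}{2} \left(-5\right)\right) - 49 = \left(-2 - \frac{5}{2}\right) - 49 = - \frac{9}{2} - 49 = - \frac{107}{2}$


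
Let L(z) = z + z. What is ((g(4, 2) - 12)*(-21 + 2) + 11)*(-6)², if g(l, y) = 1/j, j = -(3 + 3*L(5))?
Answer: 94872/11 ≈ 8624.7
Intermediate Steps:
L(z) = 2*z
j = -33 (j = -3/(1/(1 + 2*5)) = -3/(1/(1 + 10)) = -3/(1/11) = -3/1/11 = -3*11 = -33)
g(l, y) = -1/33 (g(l, y) = 1/(-33) = -1/33)
((g(4, 2) - 12)*(-21 + 2) + 11)*(-6)² = ((-1/33 - 12)*(-21 + 2) + 11)*(-6)² = (-397/33*(-19) + 11)*36 = (7543/33 + 11)*36 = (7906/33)*36 = 94872/11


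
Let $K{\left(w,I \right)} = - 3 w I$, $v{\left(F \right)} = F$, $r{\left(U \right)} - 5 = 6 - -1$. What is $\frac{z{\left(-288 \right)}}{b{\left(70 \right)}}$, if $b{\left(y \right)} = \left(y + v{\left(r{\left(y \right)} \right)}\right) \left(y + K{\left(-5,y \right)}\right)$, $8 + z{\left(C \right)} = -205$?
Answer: $- \frac{213}{91840} \approx -0.0023193$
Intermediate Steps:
$r{\left(U \right)} = 12$ ($r{\left(U \right)} = 5 + \left(6 - -1\right) = 5 + \left(6 + 1\right) = 5 + 7 = 12$)
$z{\left(C \right)} = -213$ ($z{\left(C \right)} = -8 - 205 = -213$)
$K{\left(w,I \right)} = - 3 I w$
$b{\left(y \right)} = 16 y \left(12 + y\right)$ ($b{\left(y \right)} = \left(y + 12\right) \left(y - 3 y \left(-5\right)\right) = \left(12 + y\right) \left(y + 15 y\right) = \left(12 + y\right) 16 y = 16 y \left(12 + y\right)$)
$\frac{z{\left(-288 \right)}}{b{\left(70 \right)}} = - \frac{213}{16 \cdot 70 \left(12 + 70\right)} = - \frac{213}{16 \cdot 70 \cdot 82} = - \frac{213}{91840}$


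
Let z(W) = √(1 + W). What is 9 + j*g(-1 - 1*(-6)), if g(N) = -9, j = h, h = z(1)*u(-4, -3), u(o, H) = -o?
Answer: 9 - 36*√2 ≈ -41.912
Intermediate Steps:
h = 4*√2 (h = √(1 + 1)*(-1*(-4)) = √2*4 = 4*√2 ≈ 5.6569)
j = 4*√2 ≈ 5.6569
9 + j*g(-1 - 1*(-6)) = 9 + (4*√2)*(-9) = 9 - 36*√2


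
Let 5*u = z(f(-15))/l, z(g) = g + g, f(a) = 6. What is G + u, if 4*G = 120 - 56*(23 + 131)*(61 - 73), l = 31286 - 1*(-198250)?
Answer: 2477267281/95640 ≈ 25902.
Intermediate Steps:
z(g) = 2*g
l = 229536 (l = 31286 + 198250 = 229536)
G = 25902 (G = (120 - 56*(23 + 131)*(61 - 73))/4 = (120 - 8624*(-12))/4 = (120 - 56*(-1848))/4 = (120 + 103488)/4 = (¼)*103608 = 25902)
u = 1/95640 (u = ((2*6)/229536)/5 = (12*(1/229536))/5 = (⅕)*(1/19128) = 1/95640 ≈ 1.0456e-5)
G + u = 25902 + 1/95640 = 2477267281/95640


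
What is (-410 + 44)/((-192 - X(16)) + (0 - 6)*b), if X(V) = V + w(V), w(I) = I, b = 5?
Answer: 183/127 ≈ 1.4409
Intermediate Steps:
X(V) = 2*V (X(V) = V + V = 2*V)
(-410 + 44)/((-192 - X(16)) + (0 - 6)*b) = (-410 + 44)/((-192 - 2*16) + (0 - 6)*5) = -366/((-192 - 1*32) - 6*5) = -366/((-192 - 32) - 30) = -366/(-224 - 30) = -366/(-254) = -366*(-1/254) = 183/127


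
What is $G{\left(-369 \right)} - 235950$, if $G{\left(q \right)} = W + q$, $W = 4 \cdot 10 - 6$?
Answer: $-236285$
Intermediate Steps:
$W = 34$ ($W = 40 - 6 = 34$)
$G{\left(q \right)} = 34 + q$
$G{\left(-369 \right)} - 235950 = \left(34 - 369\right) - 235950 = -335 - 235950 = -236285$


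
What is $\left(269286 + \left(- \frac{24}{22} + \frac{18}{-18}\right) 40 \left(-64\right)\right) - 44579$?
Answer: $\frac{2530657}{11} \approx 2.3006 \cdot 10^{5}$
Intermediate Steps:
$\left(269286 + \left(- \frac{24}{22} + \frac{18}{-18}\right) 40 \left(-64\right)\right) - 44579 = \left(269286 + \left(\left(-24\right) \frac{1}{22} + 18 \left(- \frac{1}{18}\right)\right) 40 \left(-64\right)\right) - 44579 = \left(269286 + \left(- \frac{12}{11} - 1\right) 40 \left(-64\right)\right) - 44579 = \left(269286 + \left(- \frac{23}{11}\right) 40 \left(-64\right)\right) - 44579 = \left(269286 - - \frac{58880}{11}\right) - 44579 = \left(269286 + \frac{58880}{11}\right) - 44579 = \frac{3021026}{11} - 44579 = \frac{2530657}{11}$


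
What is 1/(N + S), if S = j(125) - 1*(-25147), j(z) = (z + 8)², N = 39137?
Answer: 1/81973 ≈ 1.2199e-5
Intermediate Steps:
j(z) = (8 + z)²
S = 42836 (S = (8 + 125)² - 1*(-25147) = 133² + 25147 = 17689 + 25147 = 42836)
1/(N + S) = 1/(39137 + 42836) = 1/81973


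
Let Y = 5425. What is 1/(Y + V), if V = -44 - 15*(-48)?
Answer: 1/6101 ≈ 0.00016391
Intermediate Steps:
V = 676 (V = -44 + 720 = 676)
1/(Y + V) = 1/(5425 + 676) = 1/6101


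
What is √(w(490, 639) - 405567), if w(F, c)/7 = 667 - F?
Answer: 2*I*√101082 ≈ 635.87*I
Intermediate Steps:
w(F, c) = 4669 - 7*F (w(F, c) = 7*(667 - F) = 4669 - 7*F)
√(w(490, 639) - 405567) = √((4669 - 7*490) - 405567) = √((4669 - 3430) - 405567) = √(1239 - 405567) = √(-404328) = 2*I*√101082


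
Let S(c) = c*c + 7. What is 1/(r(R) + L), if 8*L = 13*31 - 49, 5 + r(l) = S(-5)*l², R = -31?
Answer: 4/123165 ≈ 3.2477e-5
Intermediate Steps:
S(c) = 7 + c² (S(c) = c² + 7 = 7 + c²)
r(l) = -5 + 32*l² (r(l) = -5 + (7 + (-5)²)*l² = -5 + (7 + 25)*l² = -5 + 32*l²)
L = 177/4 (L = (13*31 - 49)/8 = (403 - 49)/8 = (⅛)*354 = 177/4 ≈ 44.250)
1/(r(R) + L) = 1/((-5 + 32*(-31)²) + 177/4) = 1/((-5 + 32*961) + 177/4) = 1/((-5 + 30752) + 177/4) = 1/(30747 + 177/4) = 1/(123165/4) = 4/123165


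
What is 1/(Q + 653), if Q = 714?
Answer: 1/1367 ≈ 0.00073153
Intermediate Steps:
1/(Q + 653) = 1/(714 + 653) = 1/1367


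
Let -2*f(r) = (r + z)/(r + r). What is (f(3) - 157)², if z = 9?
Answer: 24964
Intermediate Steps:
f(r) = -(9 + r)/(4*r) (f(r) = -(r + 9)/(2*(r + r)) = -(9 + r)/(2*(2*r)) = -(9 + r)*1/(2*r)/2 = -(9 + r)/(4*r))
(f(3) - 157)² = ((¼)*(-9 - 1*3)/3 - 157)² = ((¼)*(⅓)*(-9 - 3) - 157)² = ((¼)*(⅓)*(-12) - 157)² = (-1 - 157)² = (-158)² = 24964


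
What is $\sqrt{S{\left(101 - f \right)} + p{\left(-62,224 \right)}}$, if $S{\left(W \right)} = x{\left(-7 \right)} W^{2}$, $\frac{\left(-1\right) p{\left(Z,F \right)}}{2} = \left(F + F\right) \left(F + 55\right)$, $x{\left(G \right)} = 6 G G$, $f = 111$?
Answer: $2 i \sqrt{55146} \approx 469.66 i$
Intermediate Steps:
$x{\left(G \right)} = 6 G^{2}$
$p{\left(Z,F \right)} = - 4 F \left(55 + F\right)$ ($p{\left(Z,F \right)} = - 2 \left(F + F\right) \left(F + 55\right) = - 2 \cdot 2 F \left(55 + F\right) = - 4 F \left(55 + F\right)$)
$S{\left(W \right)} = 294 W^{2}$ ($S{\left(W \right)} = 6 \left(-7\right)^{2} W^{2} = 6 \cdot 49 W^{2} = 294 W^{2}$)
$\sqrt{S{\left(101 - f \right)} + p{\left(-62,224 \right)}} = \sqrt{294 \left(101 - 111\right)^{2} - 896 \left(55 + 224\right)} = \sqrt{294 \left(101 - 111\right)^{2} - 896 \cdot 279} = \sqrt{294 \left(-10\right)^{2} - 249984} = \sqrt{294 \cdot 100 - 249984} = \sqrt{29400 - 249984} = \sqrt{-220584} = 2 i \sqrt{55146}$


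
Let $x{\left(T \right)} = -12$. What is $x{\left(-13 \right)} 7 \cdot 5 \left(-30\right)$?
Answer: $12600$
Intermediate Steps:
$x{\left(-13 \right)} 7 \cdot 5 \left(-30\right) = - 12 \cdot 7 \cdot 5 \left(-30\right) = \left(-12\right) 35 \left(-30\right) = \left(-420\right) \left(-30\right) = 12600$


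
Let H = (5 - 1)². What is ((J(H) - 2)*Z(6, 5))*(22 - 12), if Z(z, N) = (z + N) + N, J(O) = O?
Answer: 2240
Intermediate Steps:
H = 16 (H = 4² = 16)
Z(z, N) = z + 2*N (Z(z, N) = (N + z) + N = z + 2*N)
((J(H) - 2)*Z(6, 5))*(22 - 12) = ((16 - 2)*(6 + 2*5))*(22 - 12) = (14*(6 + 10))*10 = (14*16)*10 = 224*10 = 2240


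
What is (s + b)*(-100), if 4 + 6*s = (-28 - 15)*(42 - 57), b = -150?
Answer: 12950/3 ≈ 4316.7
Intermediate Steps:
s = 641/6 (s = -⅔ + ((-28 - 15)*(42 - 57))/6 = -⅔ + (-43*(-15))/6 = -⅔ + (⅙)*645 = -⅔ + 215/2 = 641/6 ≈ 106.83)
(s + b)*(-100) = (641/6 - 150)*(-100) = -259/6*(-100) = 12950/3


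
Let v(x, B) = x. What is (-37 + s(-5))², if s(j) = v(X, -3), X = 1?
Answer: 1296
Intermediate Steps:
s(j) = 1
(-37 + s(-5))² = (-37 + 1)² = (-36)² = 1296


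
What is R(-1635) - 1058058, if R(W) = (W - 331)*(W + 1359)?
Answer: -515442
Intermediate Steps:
R(W) = (-331 + W)*(1359 + W)
R(-1635) - 1058058 = (-449829 + (-1635)**2 + 1028*(-1635)) - 1058058 = (-449829 + 2673225 - 1680780) - 1058058 = 542616 - 1058058 = -515442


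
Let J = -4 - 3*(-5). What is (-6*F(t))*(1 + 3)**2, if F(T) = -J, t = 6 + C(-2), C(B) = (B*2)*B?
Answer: 1056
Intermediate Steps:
C(B) = 2*B**2 (C(B) = (2*B)*B = 2*B**2)
J = 11 (J = -4 + 15 = 11)
t = 14 (t = 6 + 2*(-2)**2 = 6 + 2*4 = 6 + 8 = 14)
F(T) = -11 (F(T) = -1*11 = -11)
(-6*F(t))*(1 + 3)**2 = (-6*(-11))*(1 + 3)**2 = 66*4**2 = 66*16 = 1056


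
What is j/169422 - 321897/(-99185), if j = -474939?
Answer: 2476536273/5601373690 ≈ 0.44213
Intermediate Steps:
j/169422 - 321897/(-99185) = -474939/169422 - 321897/(-99185) = -474939*1/169422 - 321897*(-1/99185) = -158313/56474 + 321897/99185 = 2476536273/5601373690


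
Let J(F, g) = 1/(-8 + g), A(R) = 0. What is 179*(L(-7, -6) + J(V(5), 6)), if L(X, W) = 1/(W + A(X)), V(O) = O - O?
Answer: -358/3 ≈ -119.33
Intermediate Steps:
V(O) = 0
L(X, W) = 1/W (L(X, W) = 1/(W + 0) = 1/W)
179*(L(-7, -6) + J(V(5), 6)) = 179*(1/(-6) + 1/(-8 + 6)) = 179*(-⅙ + 1/(-2)) = 179*(-⅙ - ½) = 179*(-⅔) = -358/3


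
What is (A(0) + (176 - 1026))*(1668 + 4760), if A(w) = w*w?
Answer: -5463800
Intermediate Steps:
A(w) = w²
(A(0) + (176 - 1026))*(1668 + 4760) = (0² + (176 - 1026))*(1668 + 4760) = (0 - 850)*6428 = -850*6428 = -5463800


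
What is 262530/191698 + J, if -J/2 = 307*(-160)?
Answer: 9416337025/95849 ≈ 98241.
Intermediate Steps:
J = 98240 (J = -614*(-160) = -2*(-49120) = 98240)
262530/191698 + J = 262530/191698 + 98240 = 262530*(1/191698) + 98240 = 131265/95849 + 98240 = 9416337025/95849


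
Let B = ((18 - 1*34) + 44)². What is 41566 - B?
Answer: 40782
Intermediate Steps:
B = 784 (B = ((18 - 34) + 44)² = (-16 + 44)² = 28² = 784)
41566 - B = 41566 - 1*784 = 41566 - 784 = 40782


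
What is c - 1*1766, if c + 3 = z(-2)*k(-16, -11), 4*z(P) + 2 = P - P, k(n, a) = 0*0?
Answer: -1769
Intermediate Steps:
k(n, a) = 0
z(P) = -1/2 (z(P) = -1/2 + (P - P)/4 = -1/2 + (1/4)*0 = -1/2 + 0 = -1/2)
c = -3 (c = -3 - 1/2*0 = -3 + 0 = -3)
c - 1*1766 = -3 - 1*1766 = -3 - 1766 = -1769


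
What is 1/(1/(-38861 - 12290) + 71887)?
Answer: 51151/3677091936 ≈ 1.3911e-5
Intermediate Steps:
1/(1/(-38861 - 12290) + 71887) = 1/(1/(-51151) + 71887) = 1/(-1/51151 + 71887) = 1/(3677091936/51151) = 51151/3677091936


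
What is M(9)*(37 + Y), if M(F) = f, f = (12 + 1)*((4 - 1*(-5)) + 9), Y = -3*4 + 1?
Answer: 6084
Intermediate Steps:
Y = -11 (Y = -12 + 1 = -11)
f = 234 (f = 13*((4 + 5) + 9) = 13*(9 + 9) = 13*18 = 234)
M(F) = 234
M(9)*(37 + Y) = 234*(37 - 11) = 234*26 = 6084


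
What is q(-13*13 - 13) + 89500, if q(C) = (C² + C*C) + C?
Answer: 155566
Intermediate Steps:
q(C) = C + 2*C² (q(C) = (C² + C²) + C = 2*C² + C = C + 2*C²)
q(-13*13 - 13) + 89500 = (-13*13 - 13)*(1 + 2*(-13*13 - 13)) + 89500 = (-169 - 13)*(1 + 2*(-169 - 13)) + 89500 = -182*(1 + 2*(-182)) + 89500 = -182*(1 - 364) + 89500 = -182*(-363) + 89500 = 66066 + 89500 = 155566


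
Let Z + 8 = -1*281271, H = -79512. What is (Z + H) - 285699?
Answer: -646490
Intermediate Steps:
Z = -281279 (Z = -8 - 1*281271 = -8 - 281271 = -281279)
(Z + H) - 285699 = (-281279 - 79512) - 285699 = -360791 - 285699 = -646490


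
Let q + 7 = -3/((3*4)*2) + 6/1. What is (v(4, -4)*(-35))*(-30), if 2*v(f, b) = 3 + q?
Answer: 7875/8 ≈ 984.38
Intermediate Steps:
q = -9/8 (q = -7 + (-3/((3*4)*2) + 6/1) = -7 + (-3/(12*2) + 6*1) = -7 + (-3/24 + 6) = -7 + (-3*1/24 + 6) = -7 + (-⅛ + 6) = -7 + 47/8 = -9/8 ≈ -1.1250)
v(f, b) = 15/16 (v(f, b) = (3 - 9/8)/2 = (½)*(15/8) = 15/16)
(v(4, -4)*(-35))*(-30) = ((15/16)*(-35))*(-30) = -525/16*(-30) = 7875/8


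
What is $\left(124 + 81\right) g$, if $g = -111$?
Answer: $-22755$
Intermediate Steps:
$\left(124 + 81\right) g = \left(124 + 81\right) \left(-111\right) = 205 \left(-111\right) = -22755$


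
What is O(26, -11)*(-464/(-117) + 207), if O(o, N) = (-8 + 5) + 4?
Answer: 24683/117 ≈ 210.97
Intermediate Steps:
O(o, N) = 1 (O(o, N) = -3 + 4 = 1)
O(26, -11)*(-464/(-117) + 207) = 1*(-464/(-117) + 207) = 1*(-464*(-1/117) + 207) = 1*(464/117 + 207) = 1*(24683/117) = 24683/117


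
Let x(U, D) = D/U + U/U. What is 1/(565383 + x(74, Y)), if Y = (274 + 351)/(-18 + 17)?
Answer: 74/41837791 ≈ 1.7687e-6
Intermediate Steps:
Y = -625 (Y = 625/(-1) = 625*(-1) = -625)
x(U, D) = 1 + D/U (x(U, D) = D/U + 1 = 1 + D/U)
1/(565383 + x(74, Y)) = 1/(565383 + (-625 + 74)/74) = 1/(565383 + (1/74)*(-551)) = 1/(565383 - 551/74) = 1/(41837791/74) = 74/41837791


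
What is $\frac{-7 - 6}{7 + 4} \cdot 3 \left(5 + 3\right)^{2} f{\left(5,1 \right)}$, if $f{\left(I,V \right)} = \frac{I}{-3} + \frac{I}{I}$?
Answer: $\frac{1664}{11} \approx 151.27$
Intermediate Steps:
$f{\left(I,V \right)} = 1 - \frac{I}{3}$ ($f{\left(I,V \right)} = I \left(- \frac{1}{3}\right) + 1 = - \frac{I}{3} + 1 = 1 - \frac{I}{3}$)
$\frac{-7 - 6}{7 + 4} \cdot 3 \left(5 + 3\right)^{2} f{\left(5,1 \right)} = \frac{-7 - 6}{7 + 4} \cdot 3 \left(5 + 3\right)^{2} \left(1 - \frac{5}{3}\right) = - \frac{13}{11} \cdot 3 \cdot 8^{2} \left(1 - \frac{5}{3}\right) = \left(-13\right) \frac{1}{11} \cdot 3 \cdot 64 \left(- \frac{2}{3}\right) = \left(- \frac{13}{11}\right) 192 \left(- \frac{2}{3}\right) = \left(- \frac{2496}{11}\right) \left(- \frac{2}{3}\right) = \frac{1664}{11}$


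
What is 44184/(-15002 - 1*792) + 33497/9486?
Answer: 54961097/74910942 ≈ 0.73369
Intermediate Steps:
44184/(-15002 - 1*792) + 33497/9486 = 44184/(-15002 - 792) + 33497*(1/9486) = 44184/(-15794) + 33497/9486 = 44184*(-1/15794) + 33497/9486 = -22092/7897 + 33497/9486 = 54961097/74910942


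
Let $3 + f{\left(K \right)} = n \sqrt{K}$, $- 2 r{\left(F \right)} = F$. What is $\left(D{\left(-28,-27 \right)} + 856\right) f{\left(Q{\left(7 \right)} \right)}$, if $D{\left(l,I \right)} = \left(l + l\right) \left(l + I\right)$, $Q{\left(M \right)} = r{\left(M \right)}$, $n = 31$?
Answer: $-11808 + 61008 i \sqrt{14} \approx -11808.0 + 2.2827 \cdot 10^{5} i$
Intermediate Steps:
$r{\left(F \right)} = - \frac{F}{2}$
$Q{\left(M \right)} = - \frac{M}{2}$
$f{\left(K \right)} = -3 + 31 \sqrt{K}$
$D{\left(l,I \right)} = 2 l \left(I + l\right)$
$\left(D{\left(-28,-27 \right)} + 856\right) f{\left(Q{\left(7 \right)} \right)} = \left(2 \left(-28\right) \left(-27 - 28\right) + 856\right) \left(-3 + 31 \sqrt{\left(- \frac{1}{2}\right) 7}\right) = \left(2 \left(-28\right) \left(-55\right) + 856\right) \left(-3 + 31 \sqrt{- \frac{7}{2}}\right) = \left(3080 + 856\right) \left(-3 + 31 \frac{i \sqrt{14}}{2}\right) = 3936 \left(-3 + \frac{31 i \sqrt{14}}{2}\right) = -11808 + 61008 i \sqrt{14}$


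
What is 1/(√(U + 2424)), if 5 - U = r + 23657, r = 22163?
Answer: -I*√43391/43391 ≈ -0.0048006*I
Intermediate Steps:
U = -45815 (U = 5 - (22163 + 23657) = 5 - 1*45820 = 5 - 45820 = -45815)
1/(√(U + 2424)) = 1/(√(-45815 + 2424)) = 1/(√(-43391)) = 1/(I*√43391) = -I*√43391/43391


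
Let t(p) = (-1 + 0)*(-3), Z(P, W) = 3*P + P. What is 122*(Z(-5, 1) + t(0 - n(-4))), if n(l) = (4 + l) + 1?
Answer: -2074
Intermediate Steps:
n(l) = 5 + l
Z(P, W) = 4*P
t(p) = 3 (t(p) = -1*(-3) = 3)
122*(Z(-5, 1) + t(0 - n(-4))) = 122*(4*(-5) + 3) = 122*(-20 + 3) = 122*(-17) = -2074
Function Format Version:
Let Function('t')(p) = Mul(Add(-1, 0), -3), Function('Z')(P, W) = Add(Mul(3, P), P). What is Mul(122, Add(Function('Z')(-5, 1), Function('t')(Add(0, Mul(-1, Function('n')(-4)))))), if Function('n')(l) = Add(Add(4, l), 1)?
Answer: -2074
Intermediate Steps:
Function('n')(l) = Add(5, l)
Function('Z')(P, W) = Mul(4, P)
Function('t')(p) = 3 (Function('t')(p) = Mul(-1, -3) = 3)
Mul(122, Add(Function('Z')(-5, 1), Function('t')(Add(0, Mul(-1, Function('n')(-4)))))) = Mul(122, Add(Mul(4, -5), 3)) = Mul(122, Add(-20, 3)) = Mul(122, -17) = -2074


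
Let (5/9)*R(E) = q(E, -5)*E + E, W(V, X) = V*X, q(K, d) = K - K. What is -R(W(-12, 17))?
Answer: 1836/5 ≈ 367.20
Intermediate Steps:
q(K, d) = 0
R(E) = 9*E/5 (R(E) = 9*(0*E + E)/5 = 9*(0 + E)/5 = 9*E/5)
-R(W(-12, 17)) = -9*(-12*17)/5 = -9*(-204)/5 = -1*(-1836/5) = 1836/5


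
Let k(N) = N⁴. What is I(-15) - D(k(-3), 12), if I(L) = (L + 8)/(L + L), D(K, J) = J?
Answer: -353/30 ≈ -11.767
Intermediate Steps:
I(L) = (8 + L)/(2*L) (I(L) = (8 + L)/((2*L)) = (8 + L)*(1/(2*L)) = (8 + L)/(2*L))
I(-15) - D(k(-3), 12) = (½)*(8 - 15)/(-15) - 1*12 = (½)*(-1/15)*(-7) - 12 = 7/30 - 12 = -353/30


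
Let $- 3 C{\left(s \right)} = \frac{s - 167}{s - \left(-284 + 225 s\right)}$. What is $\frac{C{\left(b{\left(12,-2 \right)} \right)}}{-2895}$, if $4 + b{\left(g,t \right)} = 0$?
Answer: $- \frac{19}{1138700} \approx -1.6686 \cdot 10^{-5}$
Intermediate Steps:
$b{\left(g,t \right)} = -4$ ($b{\left(g,t \right)} = -4 + 0 = -4$)
$C{\left(s \right)} = - \frac{-167 + s}{3 \left(284 - 224 s\right)}$ ($C{\left(s \right)} = - \frac{\left(s - 167\right) \frac{1}{s - \left(-284 + 225 s\right)}}{3} = - \frac{\left(-167 + s\right) \frac{1}{s - \left(-284 + 225 s\right)}}{3} = - \frac{\left(-167 + s\right) \frac{1}{284 - 224 s}}{3} = - \frac{\frac{1}{284 - 224 s} \left(-167 + s\right)}{3} = - \frac{-167 + s}{3 \left(284 - 224 s\right)}$)
$\frac{C{\left(b{\left(12,-2 \right)} \right)}}{-2895} = \frac{\frac{1}{12} \frac{1}{-71 + 56 \left(-4\right)} \left(-167 - 4\right)}{-2895} = \frac{1}{12} \frac{1}{-71 - 224} \left(-171\right) \left(- \frac{1}{2895}\right) = \frac{1}{12} \frac{1}{-295} \left(-171\right) \left(- \frac{1}{2895}\right) = \frac{1}{12} \left(- \frac{1}{295}\right) \left(-171\right) \left(- \frac{1}{2895}\right) = \frac{57}{1180} \left(- \frac{1}{2895}\right) = - \frac{19}{1138700}$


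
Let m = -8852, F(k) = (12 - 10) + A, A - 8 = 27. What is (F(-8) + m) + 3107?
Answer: -5708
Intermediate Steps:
A = 35 (A = 8 + 27 = 35)
F(k) = 37 (F(k) = (12 - 10) + 35 = 2 + 35 = 37)
(F(-8) + m) + 3107 = (37 - 8852) + 3107 = -8815 + 3107 = -5708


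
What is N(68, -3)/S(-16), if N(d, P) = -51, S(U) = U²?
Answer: -51/256 ≈ -0.19922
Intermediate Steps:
N(68, -3)/S(-16) = -51/((-16)²) = -51/256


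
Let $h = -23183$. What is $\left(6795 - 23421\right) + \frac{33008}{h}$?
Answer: $- \frac{385473566}{23183} \approx -16627.0$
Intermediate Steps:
$\left(6795 - 23421\right) + \frac{33008}{h} = \left(6795 - 23421\right) + \frac{33008}{-23183} = -16626 + 33008 \left(- \frac{1}{23183}\right) = -16626 - \frac{33008}{23183} = - \frac{385473566}{23183}$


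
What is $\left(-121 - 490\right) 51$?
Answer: $-31161$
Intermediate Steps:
$\left(-121 - 490\right) 51 = \left(-611\right) 51 = -31161$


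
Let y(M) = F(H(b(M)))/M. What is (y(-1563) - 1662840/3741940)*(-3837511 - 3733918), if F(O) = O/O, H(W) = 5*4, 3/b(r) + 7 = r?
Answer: 985330952773447/292432611 ≈ 3.3694e+6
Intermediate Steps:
b(r) = 3/(-7 + r)
H(W) = 20
F(O) = 1
y(M) = 1/M
(y(-1563) - 1662840/3741940)*(-3837511 - 3733918) = (1/(-1563) - 1662840/3741940)*(-3837511 - 3733918) = (-1/1563 - 1662840/3741940)*(-7571429) = (-1/1563 - 1*83142/187097)*(-7571429) = (-1/1563 - 83142/187097)*(-7571429) = -130138043/292432611*(-7571429) = 985330952773447/292432611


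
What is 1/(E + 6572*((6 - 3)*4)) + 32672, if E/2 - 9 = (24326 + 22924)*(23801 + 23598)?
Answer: 146347179328705/4479284382 ≈ 32672.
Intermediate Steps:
E = 4479205518 (E = 18 + 2*((24326 + 22924)*(23801 + 23598)) = 18 + 2*(47250*47399) = 18 + 2*2239602750 = 18 + 4479205500 = 4479205518)
1/(E + 6572*((6 - 3)*4)) + 32672 = 1/(4479205518 + 6572*((6 - 3)*4)) + 32672 = 1/(4479205518 + 6572*(3*4)) + 32672 = 1/(4479205518 + 6572*12) + 32672 = 1/(4479205518 + 78864) + 32672 = 1/4479284382 + 32672 = 146347179328705/4479284382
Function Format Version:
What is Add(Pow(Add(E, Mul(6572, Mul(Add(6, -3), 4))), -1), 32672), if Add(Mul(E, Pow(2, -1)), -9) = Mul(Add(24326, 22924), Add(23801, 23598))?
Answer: Rational(146347179328705, 4479284382) ≈ 32672.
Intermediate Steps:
E = 4479205518 (E = Add(18, Mul(2, Mul(Add(24326, 22924), Add(23801, 23598)))) = Add(18, Mul(2, Mul(47250, 47399))) = Add(18, Mul(2, 2239602750)) = Add(18, 4479205500) = 4479205518)
Add(Pow(Add(E, Mul(6572, Mul(Add(6, -3), 4))), -1), 32672) = Add(Pow(Add(4479205518, Mul(6572, Mul(Add(6, -3), 4))), -1), 32672) = Add(Pow(Add(4479205518, Mul(6572, Mul(3, 4))), -1), 32672) = Add(Pow(Add(4479205518, Mul(6572, 12)), -1), 32672) = Add(Pow(Add(4479205518, 78864), -1), 32672) = Add(Pow(4479284382, -1), 32672) = Add(Rational(1, 4479284382), 32672) = Rational(146347179328705, 4479284382)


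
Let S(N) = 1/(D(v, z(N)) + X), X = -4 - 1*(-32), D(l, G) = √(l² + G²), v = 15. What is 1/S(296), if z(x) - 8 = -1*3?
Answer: 28 + 5*√10 ≈ 43.811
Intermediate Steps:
z(x) = 5 (z(x) = 8 - 1*3 = 8 - 3 = 5)
D(l, G) = √(G² + l²)
X = 28 (X = -4 + 32 = 28)
S(N) = 1/(28 + 5*√10) (S(N) = 1/(√(5² + 15²) + 28) = 1/(√(25 + 225) + 28) = 1/(√250 + 28) = 1/(5*√10 + 28) = 1/(28 + 5*√10))
1/S(296) = 1/(14/267 - 5*√10/534)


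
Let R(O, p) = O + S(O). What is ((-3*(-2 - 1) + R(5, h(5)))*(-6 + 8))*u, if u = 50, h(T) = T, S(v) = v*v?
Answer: 3900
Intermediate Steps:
S(v) = v**2
R(O, p) = O + O**2
((-3*(-2 - 1) + R(5, h(5)))*(-6 + 8))*u = ((-3*(-2 - 1) + 5*(1 + 5))*(-6 + 8))*50 = ((-3*(-3) + 5*6)*2)*50 = ((9 + 30)*2)*50 = (39*2)*50 = 78*50 = 3900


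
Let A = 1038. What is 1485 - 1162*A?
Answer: -1204671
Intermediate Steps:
1485 - 1162*A = 1485 - 1162*1038 = 1485 - 1206156 = -1204671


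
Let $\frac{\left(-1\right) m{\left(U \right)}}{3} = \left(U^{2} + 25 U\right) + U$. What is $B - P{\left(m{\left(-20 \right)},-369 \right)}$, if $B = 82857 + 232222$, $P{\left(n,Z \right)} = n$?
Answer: $314719$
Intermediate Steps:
$m{\left(U \right)} = - 78 U - 3 U^{2}$ ($m{\left(U \right)} = - 3 \left(\left(U^{2} + 25 U\right) + U\right) = - 3 \left(U^{2} + 26 U\right) = - 78 U - 3 U^{2}$)
$B = 315079$
$B - P{\left(m{\left(-20 \right)},-369 \right)} = 315079 - \left(-3\right) \left(-20\right) \left(26 - 20\right) = 315079 - \left(-3\right) \left(-20\right) 6 = 315079 - 360 = 314719$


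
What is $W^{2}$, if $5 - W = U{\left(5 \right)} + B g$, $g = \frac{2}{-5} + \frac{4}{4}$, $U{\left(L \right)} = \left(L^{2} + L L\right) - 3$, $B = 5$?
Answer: $2025$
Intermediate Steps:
$U{\left(L \right)} = -3 + 2 L^{2}$ ($U{\left(L \right)} = \left(L^{2} + L^{2}\right) - 3 = 2 L^{2} - 3 = -3 + 2 L^{2}$)
$g = \frac{3}{5}$ ($g = 2 \left(- \frac{1}{5}\right) + 4 \cdot \frac{1}{4} = - \frac{2}{5} + 1 = \frac{3}{5} \approx 0.6$)
$W = -45$ ($W = 5 - \left(\left(-3 + 2 \cdot 5^{2}\right) + 5 \cdot \frac{3}{5}\right) = 5 - \left(\left(-3 + 2 \cdot 25\right) + 3\right) = 5 - \left(\left(-3 + 50\right) + 3\right) = 5 - \left(47 + 3\right) = 5 - 50 = -45$)
$W^{2} = \left(-45\right)^{2} = 2025$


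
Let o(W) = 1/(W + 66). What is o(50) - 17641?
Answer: -2046355/116 ≈ -17641.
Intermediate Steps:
o(W) = 1/(66 + W)
o(50) - 17641 = 1/(66 + 50) - 17641 = 1/116 - 17641 = -2046355/116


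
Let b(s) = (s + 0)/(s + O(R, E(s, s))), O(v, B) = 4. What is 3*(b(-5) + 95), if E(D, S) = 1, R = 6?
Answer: 300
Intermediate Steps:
b(s) = s/(4 + s) (b(s) = (s + 0)/(s + 4) = s/(4 + s))
3*(b(-5) + 95) = 3*(-5/(4 - 5) + 95) = 3*(-5/(-1) + 95) = 3*(-5*(-1) + 95) = 3*(5 + 95) = 3*100 = 300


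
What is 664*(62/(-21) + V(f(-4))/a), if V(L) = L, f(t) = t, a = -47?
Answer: -1879120/987 ≈ -1903.9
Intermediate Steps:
664*(62/(-21) + V(f(-4))/a) = 664*(62/(-21) - 4/(-47)) = 664*(62*(-1/21) - 4*(-1/47)) = 664*(-62/21 + 4/47) = 664*(-2830/987) = -1879120/987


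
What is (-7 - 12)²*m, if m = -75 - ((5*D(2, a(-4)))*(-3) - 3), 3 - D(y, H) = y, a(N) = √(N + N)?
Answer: -20577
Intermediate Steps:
a(N) = √2*√N (a(N) = √(2*N) = √2*√N)
D(y, H) = 3 - y
m = -57 (m = -75 - ((5*(3 - 1*2))*(-3) - 3) = -75 - ((5*(3 - 2))*(-3) - 3) = -75 - ((5*1)*(-3) - 3) = -75 - (5*(-3) - 3) = -75 - (-15 - 3) = -75 - 1*(-18) = -75 + 18 = -57)
(-7 - 12)²*m = (-7 - 12)²*(-57) = (-19)²*(-57) = 361*(-57) = -20577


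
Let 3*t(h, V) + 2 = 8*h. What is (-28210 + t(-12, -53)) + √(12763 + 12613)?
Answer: -84728/3 + 4*√1586 ≈ -28083.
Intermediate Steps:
t(h, V) = -⅔ + 8*h/3 (t(h, V) = -⅔ + (8*h)/3 = -⅔ + 8*h/3)
(-28210 + t(-12, -53)) + √(12763 + 12613) = (-28210 + (-⅔ + (8/3)*(-12))) + √(12763 + 12613) = (-28210 + (-⅔ - 32)) + √25376 = (-28210 - 98/3) + 4*√1586 = -84728/3 + 4*√1586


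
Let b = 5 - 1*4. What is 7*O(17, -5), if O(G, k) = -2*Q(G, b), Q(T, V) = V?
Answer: -14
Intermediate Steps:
b = 1 (b = 5 - 4 = 1)
O(G, k) = -2 (O(G, k) = -2*1 = -2)
7*O(17, -5) = 7*(-2) = -14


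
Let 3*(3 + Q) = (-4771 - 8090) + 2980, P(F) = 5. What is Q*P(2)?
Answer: -49450/3 ≈ -16483.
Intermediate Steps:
Q = -9890/3 (Q = -3 + ((-4771 - 8090) + 2980)/3 = -3 + (-12861 + 2980)/3 = -3 + (⅓)*(-9881) = -3 - 9881/3 = -9890/3 ≈ -3296.7)
Q*P(2) = -9890/3*5 = -49450/3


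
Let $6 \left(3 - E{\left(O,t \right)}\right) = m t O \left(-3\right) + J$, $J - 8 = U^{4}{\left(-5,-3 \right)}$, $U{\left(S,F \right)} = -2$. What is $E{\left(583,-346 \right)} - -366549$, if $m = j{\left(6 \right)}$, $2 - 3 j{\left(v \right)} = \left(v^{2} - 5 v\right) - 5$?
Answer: $\frac{998785}{3} \approx 3.3293 \cdot 10^{5}$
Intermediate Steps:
$J = 24$ ($J = 8 + \left(-2\right)^{4} = 8 + 16 = 24$)
$j{\left(v \right)} = \frac{7}{3} - \frac{v^{2}}{3} + \frac{5 v}{3}$ ($j{\left(v \right)} = \frac{2}{3} - \frac{\left(v^{2} - 5 v\right) - 5}{3} = \frac{2}{3} - \frac{-5 + v^{2} - 5 v}{3} = \frac{2}{3} + \left(\frac{5}{3} - \frac{v^{2}}{3} + \frac{5 v}{3}\right) = \frac{7}{3} - \frac{v^{2}}{3} + \frac{5 v}{3}$)
$m = \frac{1}{3}$ ($m = \frac{7}{3} - \frac{6^{2}}{3} + \frac{5}{3} \cdot 6 = \frac{7}{3} - 12 + 10 = \frac{1}{3} \approx 0.33333$)
$E{\left(O,t \right)} = -1 + \frac{O t}{6}$ ($E{\left(O,t \right)} = 3 - \frac{\frac{t O \left(-3\right)}{3} + 24}{6} = 3 - \frac{\frac{O t \left(-3\right)}{3} + 24}{6} = 3 - \frac{\frac{\left(-3\right) O t}{3} + 24}{6} = 3 - \frac{- O t + 24}{6} = 3 - \frac{24 - O t}{6} = 3 + \left(-4 + \frac{O t}{6}\right) = -1 + \frac{O t}{6}$)
$E{\left(583,-346 \right)} - -366549 = \left(-1 + \frac{1}{6} \cdot 583 \left(-346\right)\right) - -366549 = \left(-1 - \frac{100859}{3}\right) + 366549 = - \frac{100862}{3} + 366549 = \frac{998785}{3}$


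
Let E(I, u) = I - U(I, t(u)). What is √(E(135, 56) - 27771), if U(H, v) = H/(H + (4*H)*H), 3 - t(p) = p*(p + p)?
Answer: I*√8088532657/541 ≈ 166.24*I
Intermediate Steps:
t(p) = 3 - 2*p² (t(p) = 3 - p*(p + p) = 3 - p*2*p = 3 - 2*p²)
U(H, v) = H/(H + 4*H²)
E(I, u) = I - 1/(1 + 4*I)
√(E(135, 56) - 27771) = √((135 - 1/(1 + 4*135)) - 27771) = √((135 - 1/(1 + 540)) - 27771) = √((135 - 1/541) - 27771) = √(73034/541 - 27771) = √(-14951077/541) = I*√8088532657/541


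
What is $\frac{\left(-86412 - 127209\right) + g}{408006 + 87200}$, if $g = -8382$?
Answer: $- \frac{222003}{495206} \approx -0.4483$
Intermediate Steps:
$\frac{\left(-86412 - 127209\right) + g}{408006 + 87200} = \frac{\left(-86412 - 127209\right) - 8382}{408006 + 87200} = \frac{\left(-86412 - 127209\right) - 8382}{495206} = \left(-213621 - 8382\right) \frac{1}{495206} = \left(-222003\right) \frac{1}{495206} = - \frac{222003}{495206}$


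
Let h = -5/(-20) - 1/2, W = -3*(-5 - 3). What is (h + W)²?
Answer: 9025/16 ≈ 564.06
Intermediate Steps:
W = 24 (W = -3*(-8) = 24)
h = -¼ (h = -5*(-1/20) - 1*½ = ¼ - ½ = -¼ ≈ -0.25000)
(h + W)² = (-¼ + 24)² = (95/4)² = 9025/16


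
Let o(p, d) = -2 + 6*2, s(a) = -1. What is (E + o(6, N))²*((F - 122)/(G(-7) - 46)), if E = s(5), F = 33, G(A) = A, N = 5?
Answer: 7209/53 ≈ 136.02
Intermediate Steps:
E = -1
o(p, d) = 10 (o(p, d) = -2 + 12 = 10)
(E + o(6, N))²*((F - 122)/(G(-7) - 46)) = (-1 + 10)²*((33 - 122)/(-7 - 46)) = 9²*(-89/(-53)) = 81*(-89*(-1/53)) = 81*(89/53) = 7209/53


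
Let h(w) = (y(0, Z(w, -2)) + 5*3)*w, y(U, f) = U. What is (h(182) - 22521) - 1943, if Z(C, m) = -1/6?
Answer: -21734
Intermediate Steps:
Z(C, m) = -⅙ (Z(C, m) = -1*⅙ = -⅙)
h(w) = 15*w (h(w) = (0 + 5*3)*w = (0 + 15)*w = 15*w)
(h(182) - 22521) - 1943 = (15*182 - 22521) - 1943 = (2730 - 22521) - 1943 = -19791 - 1943 = -21734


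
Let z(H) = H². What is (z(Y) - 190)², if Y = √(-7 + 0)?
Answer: 38809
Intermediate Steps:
Y = I*√7 (Y = √(-7) = I*√7 ≈ 2.6458*I)
(z(Y) - 190)² = ((I*√7)² - 190)² = (-7 - 190)² = (-197)² = 38809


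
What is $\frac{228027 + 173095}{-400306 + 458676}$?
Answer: $\frac{200561}{29185} \approx 6.8721$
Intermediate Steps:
$\frac{228027 + 173095}{-400306 + 458676} = \frac{401122}{58370} = 401122 \cdot \frac{1}{58370} = \frac{200561}{29185}$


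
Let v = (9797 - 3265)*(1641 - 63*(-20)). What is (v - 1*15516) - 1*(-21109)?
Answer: 18954925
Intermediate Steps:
v = 18949332 (v = 6532*(1641 + 1260) = 6532*2901 = 18949332)
(v - 1*15516) - 1*(-21109) = (18949332 - 1*15516) - 1*(-21109) = (18949332 - 15516) + 21109 = 18933816 + 21109 = 18954925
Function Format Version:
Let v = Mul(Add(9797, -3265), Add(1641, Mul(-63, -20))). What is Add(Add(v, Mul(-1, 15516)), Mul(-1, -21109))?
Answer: 18954925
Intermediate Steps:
v = 18949332 (v = Mul(6532, Add(1641, 1260)) = Mul(6532, 2901) = 18949332)
Add(Add(v, Mul(-1, 15516)), Mul(-1, -21109)) = Add(Add(18949332, Mul(-1, 15516)), Mul(-1, -21109)) = Add(Add(18949332, -15516), 21109) = Add(18933816, 21109) = 18954925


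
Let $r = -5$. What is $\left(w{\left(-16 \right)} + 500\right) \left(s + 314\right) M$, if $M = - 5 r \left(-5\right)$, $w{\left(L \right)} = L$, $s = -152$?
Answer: $-9801000$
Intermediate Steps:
$M = -125$ ($M = \left(-5\right) \left(-5\right) \left(-5\right) = 25 \left(-5\right) = -125$)
$\left(w{\left(-16 \right)} + 500\right) \left(s + 314\right) M = \left(-16 + 500\right) \left(-152 + 314\right) \left(-125\right) = 484 \cdot 162 \left(-125\right) = 78408 \left(-125\right) = -9801000$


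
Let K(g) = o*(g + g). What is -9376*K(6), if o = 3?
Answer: -337536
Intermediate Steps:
K(g) = 6*g (K(g) = 3*(g + g) = 3*(2*g) = 6*g)
-9376*K(6) = -56256*6 = -9376*36 = -337536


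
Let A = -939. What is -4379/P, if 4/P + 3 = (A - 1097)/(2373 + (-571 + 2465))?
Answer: 64971223/17068 ≈ 3806.6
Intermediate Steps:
P = -17068/14837 (P = 4/(-3 + (-939 - 1097)/(2373 + (-571 + 2465))) = 4/(-3 - 2036/(2373 + 1894)) = 4/(-3 - 2036/4267) = 4/(-14837/4267) = 4*(-4267/14837) = -17068/14837 ≈ -1.1504)
-4379/P = -4379/(-17068/14837) = -4379*(-14837/17068) = 64971223/17068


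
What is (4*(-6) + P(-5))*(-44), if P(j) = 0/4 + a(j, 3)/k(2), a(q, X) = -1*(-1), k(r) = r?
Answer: 1034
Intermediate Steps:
a(q, X) = 1
P(j) = ½ (P(j) = 0/4 + 1/2 = 0*(¼) + 1*(½) = 0 + ½ = ½)
(4*(-6) + P(-5))*(-44) = (4*(-6) + ½)*(-44) = (-24 + ½)*(-44) = -47/2*(-44) = 1034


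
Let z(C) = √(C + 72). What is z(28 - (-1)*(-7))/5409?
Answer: √93/5409 ≈ 0.0017829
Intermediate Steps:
z(C) = √(72 + C)
z(28 - (-1)*(-7))/5409 = √(72 + (28 - (-1)*(-7)))/5409 = √(72 + (28 - 1*7))*(1/5409) = √(72 + (28 - 7))*(1/5409) = √(72 + 21)*(1/5409) = √93*(1/5409) = √93/5409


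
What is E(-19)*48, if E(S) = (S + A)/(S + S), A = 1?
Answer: 432/19 ≈ 22.737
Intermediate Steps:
E(S) = (1 + S)/(2*S) (E(S) = (S + 1)/(S + S) = (1 + S)/((2*S)) = (1 + S)*(1/(2*S)) = (1 + S)/(2*S))
E(-19)*48 = ((½)*(1 - 19)/(-19))*48 = ((½)*(-1/19)*(-18))*48 = (9/19)*48 = 432/19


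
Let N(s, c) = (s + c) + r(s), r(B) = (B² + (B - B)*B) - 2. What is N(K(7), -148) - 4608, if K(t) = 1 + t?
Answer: -4686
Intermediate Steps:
r(B) = -2 + B² (r(B) = (B² + 0*B) - 2 = (B² + 0) - 2 = B² - 2 = -2 + B²)
N(s, c) = -2 + c + s + s² (N(s, c) = (s + c) + (-2 + s²) = (c + s) + (-2 + s²) = -2 + c + s + s²)
N(K(7), -148) - 4608 = (-2 - 148 + (1 + 7) + (1 + 7)²) - 4608 = (-2 - 148 + 8 + 8²) - 4608 = (-2 - 148 + 8 + 64) - 4608 = -78 - 4608 = -4686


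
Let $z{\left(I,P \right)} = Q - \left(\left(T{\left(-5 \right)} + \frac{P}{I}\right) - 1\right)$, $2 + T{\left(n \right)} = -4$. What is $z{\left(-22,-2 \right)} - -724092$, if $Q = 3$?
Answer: $\frac{7965121}{11} \approx 7.241 \cdot 10^{5}$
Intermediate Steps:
$T{\left(n \right)} = -6$ ($T{\left(n \right)} = -2 - 4 = -6$)
$z{\left(I,P \right)} = 10 - \frac{P}{I}$ ($z{\left(I,P \right)} = 3 - \left(\left(-6 + \frac{P}{I}\right) - 1\right) = 3 - \left(-7 + \frac{P}{I}\right) = 3 + \left(7 - \frac{P}{I}\right) = 10 - \frac{P}{I}$)
$z{\left(-22,-2 \right)} - -724092 = \left(10 - - \frac{2}{-22}\right) - -724092 = \left(10 - \left(-2\right) \left(- \frac{1}{22}\right)\right) + 724092 = \left(10 - \frac{1}{11}\right) + 724092 = \frac{109}{11} + 724092 = \frac{7965121}{11}$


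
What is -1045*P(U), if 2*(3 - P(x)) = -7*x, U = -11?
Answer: 74195/2 ≈ 37098.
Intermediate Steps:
P(x) = 3 + 7*x/2 (P(x) = 3 - (-7)*x/2 = 3 + 7*x/2)
-1045*P(U) = -1045*(3 + (7/2)*(-11)) = -1045*(3 - 77/2) = -1045*(-71/2) = 74195/2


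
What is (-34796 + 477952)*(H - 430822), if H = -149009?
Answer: -256955586636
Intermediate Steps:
(-34796 + 477952)*(H - 430822) = (-34796 + 477952)*(-149009 - 430822) = 443156*(-579831) = -256955586636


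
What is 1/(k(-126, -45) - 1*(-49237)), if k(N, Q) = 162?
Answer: 1/49399 ≈ 2.0243e-5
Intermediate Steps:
1/(k(-126, -45) - 1*(-49237)) = 1/(162 - 1*(-49237)) = 1/(162 + 49237) = 1/49399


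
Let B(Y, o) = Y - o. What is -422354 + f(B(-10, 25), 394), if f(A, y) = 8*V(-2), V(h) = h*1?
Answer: -422370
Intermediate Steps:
V(h) = h
f(A, y) = -16 (f(A, y) = 8*(-2) = -16)
-422354 + f(B(-10, 25), 394) = -422354 - 16 = -422370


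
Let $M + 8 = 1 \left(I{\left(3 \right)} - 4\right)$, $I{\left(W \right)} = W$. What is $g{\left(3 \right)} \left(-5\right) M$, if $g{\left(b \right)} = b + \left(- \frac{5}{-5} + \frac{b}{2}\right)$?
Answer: $\frac{495}{2} \approx 247.5$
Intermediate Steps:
$M = -9$ ($M = -8 + 1 \left(3 - 4\right) = -8 + 1 \left(-1\right) = -8 - 1 = -9$)
$g{\left(b \right)} = 1 + \frac{3 b}{2}$ ($g{\left(b \right)} = b + \left(\left(-5\right) \left(- \frac{1}{5}\right) + b \frac{1}{2}\right) = b + \left(1 + \frac{b}{2}\right) = 1 + \frac{3 b}{2}$)
$g{\left(3 \right)} \left(-5\right) M = \left(1 + \frac{3}{2} \cdot 3\right) \left(-5\right) \left(-9\right) = \left(1 + \frac{9}{2}\right) \left(-5\right) \left(-9\right) = \frac{11}{2} \left(-5\right) \left(-9\right) = \left(- \frac{55}{2}\right) \left(-9\right) = \frac{495}{2}$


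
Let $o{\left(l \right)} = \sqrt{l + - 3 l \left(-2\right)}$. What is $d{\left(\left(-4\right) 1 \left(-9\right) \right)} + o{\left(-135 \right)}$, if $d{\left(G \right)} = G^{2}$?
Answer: $1296 + 3 i \sqrt{105} \approx 1296.0 + 30.741 i$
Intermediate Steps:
$o{\left(l \right)} = \sqrt{7} \sqrt{l}$ ($o{\left(l \right)} = \sqrt{l + 6 l} = \sqrt{7 l} = \sqrt{7} \sqrt{l}$)
$d{\left(\left(-4\right) 1 \left(-9\right) \right)} + o{\left(-135 \right)} = \left(\left(-4\right) 1 \left(-9\right)\right)^{2} + \sqrt{7} \sqrt{-135} = \left(\left(-4\right) \left(-9\right)\right)^{2} + \sqrt{7} \cdot 3 i \sqrt{15} = 36^{2} + 3 i \sqrt{105} = 1296 + 3 i \sqrt{105}$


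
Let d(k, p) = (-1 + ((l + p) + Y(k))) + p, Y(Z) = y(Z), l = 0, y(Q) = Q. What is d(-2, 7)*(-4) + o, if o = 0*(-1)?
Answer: -44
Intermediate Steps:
Y(Z) = Z
o = 0
d(k, p) = -1 + k + 2*p (d(k, p) = (-1 + ((0 + p) + k)) + p = (-1 + (p + k)) + p = (-1 + (k + p)) + p = (-1 + k + p) + p = -1 + k + 2*p)
d(-2, 7)*(-4) + o = (-1 - 2 + 2*7)*(-4) + 0 = (-1 - 2 + 14)*(-4) + 0 = 11*(-4) + 0 = -44 + 0 = -44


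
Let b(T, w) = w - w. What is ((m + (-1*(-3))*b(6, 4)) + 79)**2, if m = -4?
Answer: 5625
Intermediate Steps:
b(T, w) = 0
((m + (-1*(-3))*b(6, 4)) + 79)**2 = ((-4 - 1*(-3)*0) + 79)**2 = ((-4 + 3*0) + 79)**2 = ((-4 + 0) + 79)**2 = (-4 + 79)**2 = 75**2 = 5625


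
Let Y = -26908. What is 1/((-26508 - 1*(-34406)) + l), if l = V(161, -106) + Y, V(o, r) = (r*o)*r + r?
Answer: 1/1789880 ≈ 5.5870e-7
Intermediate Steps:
V(o, r) = r + o*r² (V(o, r) = (o*r)*r + r = o*r² + r = r + o*r²)
l = 1781982 (l = -106*(1 + 161*(-106)) - 26908 = -106*(1 - 17066) - 26908 = -106*(-17065) - 26908 = 1808890 - 26908 = 1781982)
1/((-26508 - 1*(-34406)) + l) = 1/((-26508 - 1*(-34406)) + 1781982) = 1/((-26508 + 34406) + 1781982) = 1/(7898 + 1781982) = 1/1789880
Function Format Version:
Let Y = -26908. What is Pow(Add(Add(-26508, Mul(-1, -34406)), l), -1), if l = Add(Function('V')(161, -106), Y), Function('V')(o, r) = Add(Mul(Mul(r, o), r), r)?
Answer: Rational(1, 1789880) ≈ 5.5870e-7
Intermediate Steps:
Function('V')(o, r) = Add(r, Mul(o, Pow(r, 2))) (Function('V')(o, r) = Add(Mul(Mul(o, r), r), r) = Add(Mul(o, Pow(r, 2)), r) = Add(r, Mul(o, Pow(r, 2))))
l = 1781982 (l = Add(Mul(-106, Add(1, Mul(161, -106))), -26908) = Add(Mul(-106, Add(1, -17066)), -26908) = Add(Mul(-106, -17065), -26908) = Add(1808890, -26908) = 1781982)
Pow(Add(Add(-26508, Mul(-1, -34406)), l), -1) = Pow(Add(Add(-26508, Mul(-1, -34406)), 1781982), -1) = Pow(Add(Add(-26508, 34406), 1781982), -1) = Pow(Add(7898, 1781982), -1) = Pow(1789880, -1) = Rational(1, 1789880)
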